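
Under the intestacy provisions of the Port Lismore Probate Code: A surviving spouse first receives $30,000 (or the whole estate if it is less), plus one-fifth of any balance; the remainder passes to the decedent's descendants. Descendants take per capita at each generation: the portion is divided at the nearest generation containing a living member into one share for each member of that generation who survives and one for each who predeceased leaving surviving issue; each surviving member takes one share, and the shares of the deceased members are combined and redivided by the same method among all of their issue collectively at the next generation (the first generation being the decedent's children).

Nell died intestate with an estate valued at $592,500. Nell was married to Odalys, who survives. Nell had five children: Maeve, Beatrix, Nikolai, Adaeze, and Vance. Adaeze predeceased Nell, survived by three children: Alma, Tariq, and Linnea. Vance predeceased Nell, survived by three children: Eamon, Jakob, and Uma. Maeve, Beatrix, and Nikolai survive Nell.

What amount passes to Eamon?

Eamon receives $30,000.

Odalys first takes $30,000, leaving a balance of $562,500. Odalys then takes one-fifth of the balance ($112,500), for a total of $142,500. The remaining $450,000 passes to the descendants.
The descendants' portion ($450,000) is divided at the children's generation into 5 shares of $90,000. Maeve, Beatrix, and Nikolai each take $90,000. The 2 shares of the deceased (Adaeze and Vance) are combined into a pool of $180,000.
That pool ($180,000) is divided at the grandchildren's generation equally among Alma, Tariq, Linnea, Eamon, Jakob, and Uma: $30,000 each.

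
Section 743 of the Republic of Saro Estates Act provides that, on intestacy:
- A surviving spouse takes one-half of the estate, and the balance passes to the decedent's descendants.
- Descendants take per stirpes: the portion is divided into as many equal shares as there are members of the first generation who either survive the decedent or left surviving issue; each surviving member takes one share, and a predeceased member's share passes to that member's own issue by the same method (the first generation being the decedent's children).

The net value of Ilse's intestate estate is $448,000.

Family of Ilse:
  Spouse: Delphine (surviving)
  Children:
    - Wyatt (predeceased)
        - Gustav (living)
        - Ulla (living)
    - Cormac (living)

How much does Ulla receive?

Ulla receives $56,000.

Delphine takes one-half of $448,000 = $224,000. The remaining $224,000 passes to the descendants.
The descendants' portion ($224,000) is divided into 2 shares of $112,000: Cormac takes $112,000; Wyatt's $112,000 share passes to Wyatt's issue.
Wyatt's share ($112,000) is divided into 2 shares of $56,000: Gustav and Ulla each take $56,000.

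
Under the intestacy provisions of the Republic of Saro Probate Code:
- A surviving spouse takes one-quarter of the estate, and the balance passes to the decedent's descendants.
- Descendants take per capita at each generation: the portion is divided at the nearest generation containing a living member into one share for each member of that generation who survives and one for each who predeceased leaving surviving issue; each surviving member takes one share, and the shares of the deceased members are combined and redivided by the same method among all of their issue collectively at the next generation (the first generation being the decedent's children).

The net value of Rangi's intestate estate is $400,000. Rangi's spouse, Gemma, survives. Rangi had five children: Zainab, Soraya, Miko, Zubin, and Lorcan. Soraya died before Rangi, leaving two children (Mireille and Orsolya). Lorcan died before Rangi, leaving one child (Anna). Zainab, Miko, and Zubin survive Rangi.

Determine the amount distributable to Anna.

Anna receives $40,000.

Gemma takes one-quarter of $400,000 = $100,000. The remaining $300,000 passes to the descendants.
The descendants' portion ($300,000) is divided at the children's generation into 5 shares of $60,000. Zainab, Miko, and Zubin each take $60,000. The 2 shares of the deceased (Soraya and Lorcan) are combined into a pool of $120,000.
That pool ($120,000) is divided at the grandchildren's generation equally among Mireille, Orsolya, and Anna: $40,000 each.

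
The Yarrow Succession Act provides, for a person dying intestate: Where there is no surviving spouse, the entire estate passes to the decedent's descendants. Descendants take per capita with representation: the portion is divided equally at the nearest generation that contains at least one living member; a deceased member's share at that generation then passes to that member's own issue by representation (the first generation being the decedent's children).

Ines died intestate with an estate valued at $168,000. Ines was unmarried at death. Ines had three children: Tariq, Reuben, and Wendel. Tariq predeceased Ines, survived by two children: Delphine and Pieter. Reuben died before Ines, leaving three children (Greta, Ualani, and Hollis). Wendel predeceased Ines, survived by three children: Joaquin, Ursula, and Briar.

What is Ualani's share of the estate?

Ualani receives $21,000.

The entire $168,000 passes to the descendants.
No child survives, so the initial division is made at the grandchildren's generation.
That amount ($168,000) is divided into 8 shares of $21,000: Delphine, Pieter, Greta, Ualani, Hollis, Joaquin, Ursula, and Briar each take $21,000.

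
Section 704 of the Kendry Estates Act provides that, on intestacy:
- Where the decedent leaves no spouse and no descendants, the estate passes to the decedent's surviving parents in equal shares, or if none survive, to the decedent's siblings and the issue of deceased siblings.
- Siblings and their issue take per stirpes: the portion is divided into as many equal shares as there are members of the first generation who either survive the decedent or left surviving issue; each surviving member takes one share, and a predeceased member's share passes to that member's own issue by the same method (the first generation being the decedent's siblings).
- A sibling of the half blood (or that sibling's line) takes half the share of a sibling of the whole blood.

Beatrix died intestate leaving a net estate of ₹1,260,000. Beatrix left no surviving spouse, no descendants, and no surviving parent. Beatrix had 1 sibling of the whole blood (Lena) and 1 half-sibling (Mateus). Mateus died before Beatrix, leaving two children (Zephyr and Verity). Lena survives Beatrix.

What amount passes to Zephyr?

Zephyr receives ₹210,000.

The entire ₹1,260,000 passes to the siblings and their issue.
Counting each half-blood sibling's line as half a unit, there are 3/2 units in ₹1,260,000, so one unit is ₹840,000. Whole-blood lines (Lena) take ₹840,000 each; half-blood lines (Mateus) take ₹420,000 each.
Mateus's share (₹420,000) is divided into 2 shares of ₹210,000: Zephyr and Verity each take ₹210,000.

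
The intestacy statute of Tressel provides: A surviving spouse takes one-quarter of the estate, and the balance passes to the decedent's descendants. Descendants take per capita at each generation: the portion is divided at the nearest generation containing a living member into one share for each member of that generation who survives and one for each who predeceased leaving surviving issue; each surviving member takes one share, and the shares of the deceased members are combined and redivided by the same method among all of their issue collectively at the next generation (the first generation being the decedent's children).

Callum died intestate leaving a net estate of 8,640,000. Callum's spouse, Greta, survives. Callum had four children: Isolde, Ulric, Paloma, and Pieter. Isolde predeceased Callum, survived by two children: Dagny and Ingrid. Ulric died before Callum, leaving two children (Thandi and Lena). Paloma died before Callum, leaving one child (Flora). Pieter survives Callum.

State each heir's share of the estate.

Greta: 2,160,000; Dagny: 972,000; Ingrid: 972,000; Thandi: 972,000; Lena: 972,000; Flora: 972,000; Pieter: 1,620,000

Greta takes one-quarter of 8,640,000 = 2,160,000. The remaining 6,480,000 passes to the descendants.
The descendants' portion (6,480,000) is divided at the children's generation into 4 shares of 1,620,000. Pieter takes 1,620,000. The 3 shares of the deceased (Isolde, Ulric, and Paloma) are combined into a pool of 4,860,000.
That pool (4,860,000) is divided at the grandchildren's generation equally among Dagny, Ingrid, Thandi, Lena, and Flora: 972,000 each.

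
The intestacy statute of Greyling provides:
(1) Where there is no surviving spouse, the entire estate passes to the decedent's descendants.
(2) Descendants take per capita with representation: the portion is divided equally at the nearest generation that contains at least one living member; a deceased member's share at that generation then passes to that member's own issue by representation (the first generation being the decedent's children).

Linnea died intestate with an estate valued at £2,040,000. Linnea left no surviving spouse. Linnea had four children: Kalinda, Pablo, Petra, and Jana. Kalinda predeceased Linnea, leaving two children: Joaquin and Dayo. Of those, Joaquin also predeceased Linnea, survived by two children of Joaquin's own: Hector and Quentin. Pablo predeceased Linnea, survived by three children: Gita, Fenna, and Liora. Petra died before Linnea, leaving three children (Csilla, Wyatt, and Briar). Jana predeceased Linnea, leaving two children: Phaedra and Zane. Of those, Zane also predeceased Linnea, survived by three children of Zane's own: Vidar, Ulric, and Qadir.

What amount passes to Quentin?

The entire £2,040,000 passes to the descendants.
No child survives, so the initial division is made at the grandchildren's generation.
That amount (£2,040,000) is divided into 10 shares of £204,000: Dayo, Gita, Fenna, Liora, Csilla, Wyatt, Briar, and Phaedra each take £204,000; Joaquin's £204,000 share passes to Joaquin's issue; Zane's £204,000 share passes to Zane's issue.
Joaquin's share (£204,000) is divided into 2 shares of £102,000: Hector and Quentin each take £102,000.
Zane's share (£204,000) is divided into 3 shares of £68,000: Vidar, Ulric, and Qadir each take £68,000.

Quentin receives £102,000.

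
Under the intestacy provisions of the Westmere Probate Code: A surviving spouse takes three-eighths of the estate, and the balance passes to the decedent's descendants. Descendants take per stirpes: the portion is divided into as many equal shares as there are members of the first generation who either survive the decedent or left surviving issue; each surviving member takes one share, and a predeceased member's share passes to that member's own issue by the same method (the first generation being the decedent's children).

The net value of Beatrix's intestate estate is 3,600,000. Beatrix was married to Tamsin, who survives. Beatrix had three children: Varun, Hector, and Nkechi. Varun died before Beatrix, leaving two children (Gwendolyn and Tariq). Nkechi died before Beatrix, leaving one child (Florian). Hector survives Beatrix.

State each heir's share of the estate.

Tamsin: 1,350,000; Gwendolyn: 375,000; Tariq: 375,000; Hector: 750,000; Florian: 750,000

Tamsin takes three-eighths of 3,600,000 = 1,350,000. The remaining 2,250,000 passes to the descendants.
The descendants' portion (2,250,000) is divided into 3 shares of 750,000: Hector takes 750,000; Varun's 750,000 share passes to Varun's issue; Nkechi's 750,000 share passes to Nkechi's issue.
Varun's share (750,000) is divided into 2 shares of 375,000: Gwendolyn and Tariq each take 375,000.
Nkechi's share (750,000) passes entirely to Florian.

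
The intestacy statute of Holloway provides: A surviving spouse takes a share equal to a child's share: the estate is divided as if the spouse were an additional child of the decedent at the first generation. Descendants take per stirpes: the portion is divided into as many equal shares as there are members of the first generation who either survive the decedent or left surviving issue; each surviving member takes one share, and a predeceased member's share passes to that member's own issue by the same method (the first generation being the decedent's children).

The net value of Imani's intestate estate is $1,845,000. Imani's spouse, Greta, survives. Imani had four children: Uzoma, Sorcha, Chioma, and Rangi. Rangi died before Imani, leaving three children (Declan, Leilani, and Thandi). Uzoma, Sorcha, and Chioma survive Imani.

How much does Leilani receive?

Leilani receives $123,000.

The spouse counts as an additional share at the children's level, so there are 5 primary shares of $369,000. Greta takes one such share ($369,000).
The children's combined portion ($1,476,000) is divided into 4 shares of $369,000: Uzoma, Sorcha, and Chioma each take $369,000; Rangi's $369,000 share passes to Rangi's issue.
Rangi's share ($369,000) is divided into 3 shares of $123,000: Declan, Leilani, and Thandi each take $123,000.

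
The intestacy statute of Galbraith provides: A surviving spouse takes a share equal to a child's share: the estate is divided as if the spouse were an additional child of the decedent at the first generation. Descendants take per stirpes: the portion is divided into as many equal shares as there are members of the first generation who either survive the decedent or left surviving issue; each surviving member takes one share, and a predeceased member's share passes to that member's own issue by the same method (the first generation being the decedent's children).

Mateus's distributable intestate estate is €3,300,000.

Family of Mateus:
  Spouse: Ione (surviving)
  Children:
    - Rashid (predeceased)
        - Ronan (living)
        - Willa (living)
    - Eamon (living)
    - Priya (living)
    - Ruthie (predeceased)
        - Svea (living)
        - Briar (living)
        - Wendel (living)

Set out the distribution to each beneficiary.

Ione: €660,000; Ronan: €330,000; Willa: €330,000; Eamon: €660,000; Priya: €660,000; Svea: €220,000; Briar: €220,000; Wendel: €220,000

The spouse counts as an additional share at the children's level, so there are 5 primary shares of €660,000. Ione takes one such share (€660,000).
The children's combined portion (€2,640,000) is divided into 4 shares of €660,000: Eamon and Priya each take €660,000; Rashid's €660,000 share passes to Rashid's issue; Ruthie's €660,000 share passes to Ruthie's issue.
Rashid's share (€660,000) is divided into 2 shares of €330,000: Ronan and Willa each take €330,000.
Ruthie's share (€660,000) is divided into 3 shares of €220,000: Svea, Briar, and Wendel each take €220,000.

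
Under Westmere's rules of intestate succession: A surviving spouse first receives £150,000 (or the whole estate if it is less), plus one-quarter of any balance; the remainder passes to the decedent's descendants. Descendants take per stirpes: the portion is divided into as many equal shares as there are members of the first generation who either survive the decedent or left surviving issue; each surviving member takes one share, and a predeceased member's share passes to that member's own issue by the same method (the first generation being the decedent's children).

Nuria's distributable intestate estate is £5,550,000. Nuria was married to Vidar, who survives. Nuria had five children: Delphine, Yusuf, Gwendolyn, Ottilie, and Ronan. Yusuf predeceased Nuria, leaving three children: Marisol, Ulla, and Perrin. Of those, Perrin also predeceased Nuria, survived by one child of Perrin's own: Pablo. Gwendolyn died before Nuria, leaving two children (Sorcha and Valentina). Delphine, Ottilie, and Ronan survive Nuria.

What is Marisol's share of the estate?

Marisol receives £270,000.

Vidar first takes £150,000, leaving a balance of £5,400,000. Vidar then takes one-quarter of the balance (£1,350,000), for a total of £1,500,000. The remaining £4,050,000 passes to the descendants.
The descendants' portion (£4,050,000) is divided into 5 shares of £810,000: Delphine, Ottilie, and Ronan each take £810,000; Yusuf's £810,000 share passes to Yusuf's issue; Gwendolyn's £810,000 share passes to Gwendolyn's issue.
Yusuf's share (£810,000) is divided into 3 shares of £270,000: Marisol and Ulla each take £270,000; Perrin's £270,000 share passes to Perrin's issue.
Perrin's share (£270,000) passes entirely to Pablo.
Gwendolyn's share (£810,000) is divided into 2 shares of £405,000: Sorcha and Valentina each take £405,000.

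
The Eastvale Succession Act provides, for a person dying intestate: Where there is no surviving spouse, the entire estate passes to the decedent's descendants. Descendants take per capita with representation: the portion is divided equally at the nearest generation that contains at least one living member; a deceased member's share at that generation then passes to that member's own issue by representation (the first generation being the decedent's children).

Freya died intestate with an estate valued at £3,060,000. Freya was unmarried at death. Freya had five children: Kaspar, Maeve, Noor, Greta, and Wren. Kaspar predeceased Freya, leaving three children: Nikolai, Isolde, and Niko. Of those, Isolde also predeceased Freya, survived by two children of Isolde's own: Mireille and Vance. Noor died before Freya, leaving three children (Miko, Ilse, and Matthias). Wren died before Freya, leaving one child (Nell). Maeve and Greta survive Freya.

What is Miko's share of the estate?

Miko receives £204,000.

The entire £3,060,000 passes to the descendants.
That amount (£3,060,000) is divided into 5 shares of £612,000: Maeve and Greta each take £612,000; Kaspar's £612,000 share passes to Kaspar's issue; Noor's £612,000 share passes to Noor's issue; Wren's £612,000 share passes to Wren's issue.
Kaspar's share (£612,000) is divided into 3 shares of £204,000: Nikolai and Niko each take £204,000; Isolde's £204,000 share passes to Isolde's issue.
Isolde's share (£204,000) is divided into 2 shares of £102,000: Mireille and Vance each take £102,000.
Noor's share (£612,000) is divided into 3 shares of £204,000: Miko, Ilse, and Matthias each take £204,000.
Wren's share (£612,000) passes entirely to Nell.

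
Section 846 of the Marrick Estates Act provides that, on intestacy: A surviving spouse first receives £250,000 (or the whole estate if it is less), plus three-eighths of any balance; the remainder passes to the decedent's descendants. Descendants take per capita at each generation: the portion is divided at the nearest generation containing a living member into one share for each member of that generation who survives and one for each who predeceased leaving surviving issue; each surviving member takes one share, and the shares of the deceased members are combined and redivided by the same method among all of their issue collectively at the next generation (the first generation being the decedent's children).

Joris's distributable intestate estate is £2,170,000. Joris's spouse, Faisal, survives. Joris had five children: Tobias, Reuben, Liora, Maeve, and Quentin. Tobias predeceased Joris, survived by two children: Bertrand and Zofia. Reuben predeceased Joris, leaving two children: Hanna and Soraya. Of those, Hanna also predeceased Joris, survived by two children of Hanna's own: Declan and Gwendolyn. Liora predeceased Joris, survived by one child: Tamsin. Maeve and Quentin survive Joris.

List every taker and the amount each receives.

Faisal first takes £250,000, leaving a balance of £1,920,000. Faisal then takes three-eighths of the balance (£720,000), for a total of £970,000. The remaining £1,200,000 passes to the descendants.
The descendants' portion (£1,200,000) is divided at the children's generation into 5 shares of £240,000. Maeve and Quentin each take £240,000. The 3 shares of the deceased (Tobias, Reuben, and Liora) are combined into a pool of £720,000.
That pool (£720,000) is divided at the grandchildren's generation into 5 shares of £144,000. Bertrand, Zofia, Soraya, and Tamsin each take £144,000. The remaining share for the deceased Hanna (£144,000) is carried to the next generation.
That pool (£144,000) is divided at the great-grandchildren's generation equally among Declan and Gwendolyn: £72,000 each.

Faisal: £970,000; Bertrand: £144,000; Zofia: £144,000; Declan: £72,000; Gwendolyn: £72,000; Soraya: £144,000; Tamsin: £144,000; Maeve: £240,000; Quentin: £240,000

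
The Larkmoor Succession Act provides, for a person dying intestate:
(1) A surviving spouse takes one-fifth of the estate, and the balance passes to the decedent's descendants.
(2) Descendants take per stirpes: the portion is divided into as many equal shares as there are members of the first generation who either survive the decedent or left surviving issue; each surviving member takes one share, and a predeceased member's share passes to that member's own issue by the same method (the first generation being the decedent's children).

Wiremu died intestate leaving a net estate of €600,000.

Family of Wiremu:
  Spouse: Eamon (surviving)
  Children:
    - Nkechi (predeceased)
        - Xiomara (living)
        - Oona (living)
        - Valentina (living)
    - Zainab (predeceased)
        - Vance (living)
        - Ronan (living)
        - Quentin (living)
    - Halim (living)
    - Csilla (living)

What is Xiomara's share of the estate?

Xiomara receives €40,000.

Eamon takes one-fifth of €600,000 = €120,000. The remaining €480,000 passes to the descendants.
The descendants' portion (€480,000) is divided into 4 shares of €120,000: Halim and Csilla each take €120,000; Nkechi's €120,000 share passes to Nkechi's issue; Zainab's €120,000 share passes to Zainab's issue.
Nkechi's share (€120,000) is divided into 3 shares of €40,000: Xiomara, Oona, and Valentina each take €40,000.
Zainab's share (€120,000) is divided into 3 shares of €40,000: Vance, Ronan, and Quentin each take €40,000.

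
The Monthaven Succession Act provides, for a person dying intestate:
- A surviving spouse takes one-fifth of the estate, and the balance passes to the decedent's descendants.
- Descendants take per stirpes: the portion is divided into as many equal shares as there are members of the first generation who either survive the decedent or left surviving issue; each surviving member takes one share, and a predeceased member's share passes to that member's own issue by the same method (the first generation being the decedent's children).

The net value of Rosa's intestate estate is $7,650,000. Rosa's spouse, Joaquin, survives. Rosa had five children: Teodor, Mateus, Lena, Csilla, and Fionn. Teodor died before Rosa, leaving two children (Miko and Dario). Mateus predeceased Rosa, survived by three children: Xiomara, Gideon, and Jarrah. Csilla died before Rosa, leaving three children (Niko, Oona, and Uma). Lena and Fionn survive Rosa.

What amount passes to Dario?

Dario receives $612,000.

Joaquin takes one-fifth of $7,650,000 = $1,530,000. The remaining $6,120,000 passes to the descendants.
The descendants' portion ($6,120,000) is divided into 5 shares of $1,224,000: Lena and Fionn each take $1,224,000; Teodor's $1,224,000 share passes to Teodor's issue; Mateus's $1,224,000 share passes to Mateus's issue; Csilla's $1,224,000 share passes to Csilla's issue.
Teodor's share ($1,224,000) is divided into 2 shares of $612,000: Miko and Dario each take $612,000.
Mateus's share ($1,224,000) is divided into 3 shares of $408,000: Xiomara, Gideon, and Jarrah each take $408,000.
Csilla's share ($1,224,000) is divided into 3 shares of $408,000: Niko, Oona, and Uma each take $408,000.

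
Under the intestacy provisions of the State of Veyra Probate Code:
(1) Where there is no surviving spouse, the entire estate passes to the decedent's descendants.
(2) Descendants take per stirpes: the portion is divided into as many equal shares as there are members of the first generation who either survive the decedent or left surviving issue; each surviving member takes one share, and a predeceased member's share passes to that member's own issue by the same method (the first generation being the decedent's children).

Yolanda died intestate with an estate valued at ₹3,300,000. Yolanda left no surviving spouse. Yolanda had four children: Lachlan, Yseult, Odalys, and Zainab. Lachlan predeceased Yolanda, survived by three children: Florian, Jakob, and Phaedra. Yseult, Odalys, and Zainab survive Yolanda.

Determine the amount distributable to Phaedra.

The entire ₹3,300,000 passes to the descendants.
That amount (₹3,300,000) is divided into 4 shares of ₹825,000: Yseult, Odalys, and Zainab each take ₹825,000; Lachlan's ₹825,000 share passes to Lachlan's issue.
Lachlan's share (₹825,000) is divided into 3 shares of ₹275,000: Florian, Jakob, and Phaedra each take ₹275,000.

Phaedra receives ₹275,000.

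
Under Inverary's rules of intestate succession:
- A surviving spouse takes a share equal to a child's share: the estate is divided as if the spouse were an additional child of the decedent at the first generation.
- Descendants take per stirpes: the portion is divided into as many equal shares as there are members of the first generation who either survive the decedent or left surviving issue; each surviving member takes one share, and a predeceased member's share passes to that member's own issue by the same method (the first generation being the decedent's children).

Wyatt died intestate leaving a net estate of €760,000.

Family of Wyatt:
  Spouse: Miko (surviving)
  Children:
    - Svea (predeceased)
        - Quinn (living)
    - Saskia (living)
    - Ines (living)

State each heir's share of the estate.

The spouse counts as an additional share at the children's level, so there are 4 primary shares of €190,000. Miko takes one such share (€190,000).
The children's combined portion (€570,000) is divided into 3 shares of €190,000: Saskia and Ines each take €190,000; Svea's €190,000 share passes to Svea's issue.
Svea's share (€190,000) passes entirely to Quinn.

Miko: €190,000; Quinn: €190,000; Saskia: €190,000; Ines: €190,000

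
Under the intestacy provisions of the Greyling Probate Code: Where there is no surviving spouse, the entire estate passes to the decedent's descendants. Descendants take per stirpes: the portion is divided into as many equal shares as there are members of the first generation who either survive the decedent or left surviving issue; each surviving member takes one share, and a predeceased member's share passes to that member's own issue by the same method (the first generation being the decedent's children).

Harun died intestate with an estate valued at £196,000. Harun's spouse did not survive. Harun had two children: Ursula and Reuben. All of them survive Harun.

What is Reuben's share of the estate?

The entire £196,000 passes to the descendants.
That amount (£196,000) is divided into 2 shares of £98,000: Ursula and Reuben each take £98,000.

Reuben receives £98,000.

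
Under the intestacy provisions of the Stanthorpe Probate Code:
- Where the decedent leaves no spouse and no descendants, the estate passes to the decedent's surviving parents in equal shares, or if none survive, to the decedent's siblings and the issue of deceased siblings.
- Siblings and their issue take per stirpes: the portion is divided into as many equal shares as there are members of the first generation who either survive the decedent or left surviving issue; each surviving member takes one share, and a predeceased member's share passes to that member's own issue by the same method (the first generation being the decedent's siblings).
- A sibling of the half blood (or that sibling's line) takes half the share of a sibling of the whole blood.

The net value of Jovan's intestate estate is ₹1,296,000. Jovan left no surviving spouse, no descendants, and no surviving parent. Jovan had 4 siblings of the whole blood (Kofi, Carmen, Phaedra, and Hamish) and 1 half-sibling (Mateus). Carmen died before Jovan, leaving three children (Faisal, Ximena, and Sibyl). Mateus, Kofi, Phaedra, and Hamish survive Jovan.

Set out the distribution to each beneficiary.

Mateus: ₹144,000; Kofi: ₹288,000; Faisal: ₹96,000; Ximena: ₹96,000; Sibyl: ₹96,000; Phaedra: ₹288,000; Hamish: ₹288,000

The entire ₹1,296,000 passes to the siblings and their issue.
Counting each half-blood sibling's line as half a unit, there are 9/2 units in ₹1,296,000, so one unit is ₹288,000. Whole-blood lines (Kofi, Carmen, Phaedra, and Hamish) take ₹288,000 each; half-blood lines (Mateus) take ₹144,000 each.
Carmen's share (₹288,000) is divided into 3 shares of ₹96,000: Faisal, Ximena, and Sibyl each take ₹96,000.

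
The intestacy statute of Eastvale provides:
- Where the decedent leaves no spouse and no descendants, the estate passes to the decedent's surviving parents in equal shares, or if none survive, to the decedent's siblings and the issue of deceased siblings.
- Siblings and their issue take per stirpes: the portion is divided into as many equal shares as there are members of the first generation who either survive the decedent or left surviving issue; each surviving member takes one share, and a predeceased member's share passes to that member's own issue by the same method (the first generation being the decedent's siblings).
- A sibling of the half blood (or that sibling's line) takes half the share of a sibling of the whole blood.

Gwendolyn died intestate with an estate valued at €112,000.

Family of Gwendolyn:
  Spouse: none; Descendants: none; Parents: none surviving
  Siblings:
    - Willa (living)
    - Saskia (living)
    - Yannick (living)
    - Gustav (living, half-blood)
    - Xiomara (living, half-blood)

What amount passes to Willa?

Willa receives €28,000.

The entire €112,000 passes to the siblings and their issue.
Counting each half-blood sibling's line as half a unit, there are 4 units in €112,000, so one unit is €28,000. Whole-blood lines (Willa, Saskia, and Yannick) take €28,000 each; half-blood lines (Gustav and Xiomara) take €14,000 each.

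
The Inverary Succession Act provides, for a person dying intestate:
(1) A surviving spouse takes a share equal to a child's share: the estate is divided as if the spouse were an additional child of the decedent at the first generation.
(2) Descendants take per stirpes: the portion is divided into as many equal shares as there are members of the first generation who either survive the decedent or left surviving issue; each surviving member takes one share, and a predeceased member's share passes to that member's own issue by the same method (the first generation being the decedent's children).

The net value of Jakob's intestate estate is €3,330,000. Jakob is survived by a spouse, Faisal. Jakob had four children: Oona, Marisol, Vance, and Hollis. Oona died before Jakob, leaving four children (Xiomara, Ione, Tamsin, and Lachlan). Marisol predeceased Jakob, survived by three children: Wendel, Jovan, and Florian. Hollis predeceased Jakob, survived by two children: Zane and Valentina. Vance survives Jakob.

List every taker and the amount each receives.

The spouse counts as an additional share at the children's level, so there are 5 primary shares of €666,000. Faisal takes one such share (€666,000).
The children's combined portion (€2,664,000) is divided into 4 shares of €666,000: Vance takes €666,000; Oona's €666,000 share passes to Oona's issue; Marisol's €666,000 share passes to Marisol's issue; Hollis's €666,000 share passes to Hollis's issue.
Oona's share (€666,000) is divided into 4 shares of €166,500: Xiomara, Ione, Tamsin, and Lachlan each take €166,500.
Marisol's share (€666,000) is divided into 3 shares of €222,000: Wendel, Jovan, and Florian each take €222,000.
Hollis's share (€666,000) is divided into 2 shares of €333,000: Zane and Valentina each take €333,000.

Faisal: €666,000; Xiomara: €166,500; Ione: €166,500; Tamsin: €166,500; Lachlan: €166,500; Wendel: €222,000; Jovan: €222,000; Florian: €222,000; Vance: €666,000; Zane: €333,000; Valentina: €333,000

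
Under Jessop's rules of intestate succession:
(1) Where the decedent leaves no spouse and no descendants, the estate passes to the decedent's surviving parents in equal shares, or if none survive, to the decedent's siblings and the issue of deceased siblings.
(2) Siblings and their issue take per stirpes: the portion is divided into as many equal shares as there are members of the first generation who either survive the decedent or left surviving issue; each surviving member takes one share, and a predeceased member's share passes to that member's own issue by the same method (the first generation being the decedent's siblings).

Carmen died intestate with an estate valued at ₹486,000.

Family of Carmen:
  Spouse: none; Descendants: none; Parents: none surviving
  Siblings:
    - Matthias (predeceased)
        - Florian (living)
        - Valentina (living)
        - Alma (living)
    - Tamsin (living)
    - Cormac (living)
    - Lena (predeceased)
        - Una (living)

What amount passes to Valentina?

The entire ₹486,000 passes to the siblings and their issue.
That amount (₹486,000) is divided into 4 shares of ₹121,500: Tamsin and Cormac each take ₹121,500; Matthias's ₹121,500 share passes to Matthias's issue; Lena's ₹121,500 share passes to Lena's issue.
Matthias's share (₹121,500) is divided into 3 shares of ₹40,500: Florian, Valentina, and Alma each take ₹40,500.
Lena's share (₹121,500) passes entirely to Una.

Valentina receives ₹40,500.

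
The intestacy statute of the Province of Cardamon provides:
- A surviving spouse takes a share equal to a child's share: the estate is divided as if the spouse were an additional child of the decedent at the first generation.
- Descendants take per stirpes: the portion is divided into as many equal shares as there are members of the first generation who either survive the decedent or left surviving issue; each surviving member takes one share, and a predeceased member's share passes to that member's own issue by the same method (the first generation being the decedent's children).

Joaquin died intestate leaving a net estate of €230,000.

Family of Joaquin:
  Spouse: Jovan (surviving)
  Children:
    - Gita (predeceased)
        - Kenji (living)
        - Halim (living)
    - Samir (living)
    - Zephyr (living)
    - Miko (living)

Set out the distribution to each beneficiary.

Jovan: €46,000; Kenji: €23,000; Halim: €23,000; Samir: €46,000; Zephyr: €46,000; Miko: €46,000

The spouse counts as an additional share at the children's level, so there are 5 primary shares of €46,000. Jovan takes one such share (€46,000).
The children's combined portion (€184,000) is divided into 4 shares of €46,000: Samir, Zephyr, and Miko each take €46,000; Gita's €46,000 share passes to Gita's issue.
Gita's share (€46,000) is divided into 2 shares of €23,000: Kenji and Halim each take €23,000.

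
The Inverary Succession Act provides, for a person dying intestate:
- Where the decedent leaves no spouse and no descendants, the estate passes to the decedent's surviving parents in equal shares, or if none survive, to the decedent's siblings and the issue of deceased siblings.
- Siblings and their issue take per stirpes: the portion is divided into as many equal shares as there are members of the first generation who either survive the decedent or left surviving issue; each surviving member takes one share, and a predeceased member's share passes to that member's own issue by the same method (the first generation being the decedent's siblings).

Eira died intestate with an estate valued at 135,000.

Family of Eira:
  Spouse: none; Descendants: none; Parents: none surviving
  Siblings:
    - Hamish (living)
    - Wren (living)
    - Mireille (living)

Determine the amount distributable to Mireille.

The entire 135,000 passes to the siblings and their issue.
That amount (135,000) is divided into 3 shares of 45,000: Hamish, Wren, and Mireille each take 45,000.

Mireille receives 45,000.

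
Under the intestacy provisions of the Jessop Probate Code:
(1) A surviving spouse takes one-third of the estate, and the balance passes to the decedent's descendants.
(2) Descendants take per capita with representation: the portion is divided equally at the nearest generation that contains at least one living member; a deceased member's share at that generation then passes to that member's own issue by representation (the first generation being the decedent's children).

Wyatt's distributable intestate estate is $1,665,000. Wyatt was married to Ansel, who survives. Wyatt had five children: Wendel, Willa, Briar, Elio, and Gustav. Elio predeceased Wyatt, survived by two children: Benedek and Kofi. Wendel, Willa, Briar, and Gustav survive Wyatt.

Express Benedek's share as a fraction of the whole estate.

Benedek receives 1/15 of the estate.

Ansel takes one-third of $1,665,000 = $555,000. The remaining $1,110,000 passes to the descendants.
The descendants' portion ($1,110,000) is divided into 5 shares of $222,000: Wendel, Willa, Briar, and Gustav each take $222,000; Elio's $222,000 share passes to Elio's issue.
Elio's share ($222,000) is divided into 2 shares of $111,000: Benedek and Kofi each take $111,000.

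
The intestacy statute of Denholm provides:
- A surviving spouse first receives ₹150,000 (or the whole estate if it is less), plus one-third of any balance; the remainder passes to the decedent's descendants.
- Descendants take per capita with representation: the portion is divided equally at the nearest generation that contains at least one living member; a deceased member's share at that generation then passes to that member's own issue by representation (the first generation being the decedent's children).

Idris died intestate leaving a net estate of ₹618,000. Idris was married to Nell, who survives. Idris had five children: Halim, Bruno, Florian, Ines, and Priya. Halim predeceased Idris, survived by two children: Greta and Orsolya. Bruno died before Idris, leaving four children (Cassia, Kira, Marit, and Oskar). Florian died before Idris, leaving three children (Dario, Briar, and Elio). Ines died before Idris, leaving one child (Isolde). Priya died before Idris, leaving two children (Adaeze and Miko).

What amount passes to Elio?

Elio receives ₹26,000.

Nell first takes ₹150,000, leaving a balance of ₹468,000. Nell then takes one-third of the balance (₹156,000), for a total of ₹306,000. The remaining ₹312,000 passes to the descendants.
No child survives, so the initial division is made at the grandchildren's generation.
The descendants' portion (₹312,000) is divided into 12 shares of ₹26,000: Greta, Orsolya, Cassia, Kira, Marit, Oskar, Dario, Briar, Elio, Isolde, Adaeze, and Miko each take ₹26,000.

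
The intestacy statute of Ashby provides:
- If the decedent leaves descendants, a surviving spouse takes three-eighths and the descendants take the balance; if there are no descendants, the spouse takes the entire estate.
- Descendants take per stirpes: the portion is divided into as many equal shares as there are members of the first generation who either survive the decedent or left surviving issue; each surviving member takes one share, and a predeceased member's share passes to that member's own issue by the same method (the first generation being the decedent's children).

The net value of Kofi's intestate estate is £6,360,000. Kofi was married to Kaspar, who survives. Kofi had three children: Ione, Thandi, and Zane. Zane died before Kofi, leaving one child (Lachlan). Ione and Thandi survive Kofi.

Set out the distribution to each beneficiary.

Kaspar takes three-eighths of £6,360,000 = £2,385,000. The remaining £3,975,000 passes to the descendants.
The descendants' portion (£3,975,000) is divided into 3 shares of £1,325,000: Ione and Thandi each take £1,325,000; Zane's £1,325,000 share passes to Zane's issue.
Zane's share (£1,325,000) passes entirely to Lachlan.

Kaspar: £2,385,000; Ione: £1,325,000; Thandi: £1,325,000; Lachlan: £1,325,000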